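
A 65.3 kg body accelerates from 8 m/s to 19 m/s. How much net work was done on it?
W = ΔKE = ½m(v₂² − v₁²) = ½(65.3)(19² − 8²) = 9697.05 J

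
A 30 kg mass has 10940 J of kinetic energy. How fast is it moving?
v = √(2·KE/m) = √(2·10940/30) = 27.01 m/s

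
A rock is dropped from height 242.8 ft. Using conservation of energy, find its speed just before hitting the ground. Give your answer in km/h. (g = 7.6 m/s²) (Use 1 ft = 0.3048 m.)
Convert to SI: h = 74.0054 m
mgh = ½mv² ⇒ v = √(2gh) = √(2·7.6·74.0054) = 33.5393 m/s = 120.7 km/h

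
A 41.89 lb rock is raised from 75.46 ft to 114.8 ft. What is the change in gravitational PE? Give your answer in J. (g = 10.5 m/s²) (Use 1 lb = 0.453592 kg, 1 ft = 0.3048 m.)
Convert to SI: m = 19.001 kg, Δh = 11.9908 m
ΔPE = mgΔh = (19.001)(10.5)(11.9908) = 2392 J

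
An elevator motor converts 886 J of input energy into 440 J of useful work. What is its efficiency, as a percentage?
η = W_out/W_in = 440/886 = 49.66%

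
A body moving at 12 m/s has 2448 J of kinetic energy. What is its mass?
m = 2·KE/v² = 2·2448/(12)² = 34.0 kg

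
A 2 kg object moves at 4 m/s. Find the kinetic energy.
KE = ½mv² = ½(2)(4)² = 16.0 J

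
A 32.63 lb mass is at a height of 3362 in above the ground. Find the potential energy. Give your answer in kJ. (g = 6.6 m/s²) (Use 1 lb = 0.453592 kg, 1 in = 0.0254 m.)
Convert to SI: m = 14.8007 kg, h = 85.3948 m
PE = mgh = (14.8007)(6.6)(85.3948) = 8341.76 J = 8.342 kJ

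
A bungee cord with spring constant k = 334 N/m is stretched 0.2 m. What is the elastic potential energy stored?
PE = ½kx² = ½(334)(0.2)² = 6.68 J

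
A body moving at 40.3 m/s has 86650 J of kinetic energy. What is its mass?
m = 2·KE/v² = 2·86650/(40.3)² = 106.7 kg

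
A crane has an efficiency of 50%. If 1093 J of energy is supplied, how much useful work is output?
W_out = η·W_in = 0.5·1093 = 546.5 J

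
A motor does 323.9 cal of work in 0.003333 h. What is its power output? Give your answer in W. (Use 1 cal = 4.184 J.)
Convert to SI: W = 1355.2 J, t = 11.9988 s
P = W/t = 1355.2/11.9988 = 112.9 W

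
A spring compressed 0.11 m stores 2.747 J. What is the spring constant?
k = 2·PE/x² = 2·2.747/(0.11)² = 454.0 N/m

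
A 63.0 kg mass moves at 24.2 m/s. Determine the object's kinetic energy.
KE = ½mv² = ½(63.0)(24.2)² = 18450 J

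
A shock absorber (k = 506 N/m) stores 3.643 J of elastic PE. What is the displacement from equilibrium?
x = √(2·PE/k) = √(2·3.643/506) = 0.12 m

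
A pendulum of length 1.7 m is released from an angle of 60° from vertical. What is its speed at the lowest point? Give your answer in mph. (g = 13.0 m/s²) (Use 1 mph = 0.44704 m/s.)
h = L(1 − cosθ) = 1.7(1 − cos60°) = 0.85 m
v = √(2gh) = √(2·13.0·0.85) = 4.70106 m/s = 10.52 mph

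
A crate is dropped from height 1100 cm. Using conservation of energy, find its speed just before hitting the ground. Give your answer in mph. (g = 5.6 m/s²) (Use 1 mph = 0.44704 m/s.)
Convert to SI: h = 11.0 m
mgh = ½mv² ⇒ v = √(2gh) = √(2·5.6·11.0) = 11.0995 m/s = 24.83 mph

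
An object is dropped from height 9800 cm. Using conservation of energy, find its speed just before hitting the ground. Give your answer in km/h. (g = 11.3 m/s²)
Convert to SI: h = 98.0 m
mgh = ½mv² ⇒ v = √(2gh) = √(2·11.3·98.0) = 47.0617 m/s = 169.4 km/h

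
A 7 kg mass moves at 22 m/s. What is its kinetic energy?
KE = ½mv² = ½(7)(22)² = 1694.0 J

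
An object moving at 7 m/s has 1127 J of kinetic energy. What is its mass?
m = 2·KE/v² = 2·1127/(7)² = 46.0 kg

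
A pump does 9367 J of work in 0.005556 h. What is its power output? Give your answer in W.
Convert to SI: W = 9367.0 J, t = 20.0016 s
P = W/t = 9367.0/20.0016 = 468.3 W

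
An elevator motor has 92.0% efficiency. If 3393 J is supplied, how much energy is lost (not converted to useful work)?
W_lost = W_in(1 − η) = 3393·(1 − 0.92) = 271.4 J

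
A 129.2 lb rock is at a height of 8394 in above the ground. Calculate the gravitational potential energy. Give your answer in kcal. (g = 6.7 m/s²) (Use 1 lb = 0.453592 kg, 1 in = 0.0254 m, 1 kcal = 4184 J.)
Convert to SI: m = 58.6041 kg, h = 213.208 m
PE = mgh = (58.6041)(6.7)(213.208) = 83715.4 J = 20.01 kcal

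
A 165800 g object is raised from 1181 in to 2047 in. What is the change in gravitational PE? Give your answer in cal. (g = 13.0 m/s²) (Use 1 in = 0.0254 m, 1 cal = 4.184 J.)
Convert to SI: m = 165.8 kg, Δh = 21.9964 m
ΔPE = mgΔh = (165.8)(13.0)(21.9964) = 47411.0 J = 11330 cal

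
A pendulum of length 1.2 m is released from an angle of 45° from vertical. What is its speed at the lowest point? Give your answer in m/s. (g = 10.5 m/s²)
h = L(1 − cosθ) = 1.2(1 − cos45°) = 0.351472 m
v = √(2gh) = √(2·10.5·0.351472) = 2.717 m/s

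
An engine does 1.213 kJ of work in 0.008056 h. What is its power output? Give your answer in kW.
Convert to SI: W = 1213.0 J, t = 29.0016 s
P = W/t = 1213.0/29.0016 = 41.8253 W = 0.04183 kW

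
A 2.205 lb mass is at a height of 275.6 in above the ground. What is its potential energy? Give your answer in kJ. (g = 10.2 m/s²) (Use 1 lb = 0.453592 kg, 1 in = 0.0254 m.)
Convert to SI: m = 1.00017 kg, h = 7.00024 m
PE = mgh = (1.00017)(10.2)(7.00024) = 71.4146 J = 0.07141 kJ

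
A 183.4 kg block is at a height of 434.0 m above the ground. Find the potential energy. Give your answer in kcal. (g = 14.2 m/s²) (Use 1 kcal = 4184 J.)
PE = mgh = (183.4)(14.2)(434.0) = 1130260 J = 270.1 kcal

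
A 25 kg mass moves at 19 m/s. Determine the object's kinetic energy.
KE = ½mv² = ½(25)(19)² = 4512.5 J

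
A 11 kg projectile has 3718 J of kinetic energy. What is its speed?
v = √(2·KE/m) = √(2·3718/11) = 26.0 m/s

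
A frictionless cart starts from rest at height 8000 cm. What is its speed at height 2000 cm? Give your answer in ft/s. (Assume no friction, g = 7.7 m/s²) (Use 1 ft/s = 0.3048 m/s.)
Convert to SI: h₁−h₂ = 60.0 m
mgh₁ = mgh₂ + ½mv² ⇒ v = √(2g(h₁−h₂)) = √(2·7.7·60.0) = 30.3974 m/s = 99.73 ft/s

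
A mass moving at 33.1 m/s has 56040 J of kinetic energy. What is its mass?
m = 2·KE/v² = 2·56040/(33.1)² = 102.3 kg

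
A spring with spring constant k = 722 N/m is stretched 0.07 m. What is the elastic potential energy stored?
PE = ½kx² = ½(722)(0.07)² = 1.769 J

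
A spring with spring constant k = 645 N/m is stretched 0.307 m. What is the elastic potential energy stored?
PE = ½kx² = ½(645)(0.307)² = 30.4 J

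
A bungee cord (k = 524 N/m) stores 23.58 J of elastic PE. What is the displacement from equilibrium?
x = √(2·PE/k) = √(2·23.58/524) = 0.3 m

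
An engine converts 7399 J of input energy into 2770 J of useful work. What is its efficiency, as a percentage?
η = W_out/W_in = 2770/7399 = 37.44%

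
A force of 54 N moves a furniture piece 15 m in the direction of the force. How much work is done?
W = F·d = (54)(15) = 810.0 J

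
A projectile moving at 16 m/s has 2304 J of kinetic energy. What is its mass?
m = 2·KE/v² = 2·2304/(16)² = 18.0 kg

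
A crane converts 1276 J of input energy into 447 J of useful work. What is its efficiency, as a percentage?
η = W_out/W_in = 447/1276 = 35.03%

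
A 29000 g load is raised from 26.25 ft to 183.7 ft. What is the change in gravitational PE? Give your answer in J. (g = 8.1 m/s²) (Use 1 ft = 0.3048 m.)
Convert to SI: m = 29.0 kg, Δh = 47.9908 m
ΔPE = mgΔh = (29.0)(8.1)(47.9908) = 11270 J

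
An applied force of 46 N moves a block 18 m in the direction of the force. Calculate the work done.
W = F·d = (46)(18) = 828.0 J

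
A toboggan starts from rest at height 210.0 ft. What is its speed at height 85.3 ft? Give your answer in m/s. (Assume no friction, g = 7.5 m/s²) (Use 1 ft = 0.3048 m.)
Convert to SI: h₁−h₂ = 38.0086 m
mgh₁ = mgh₂ + ½mv² ⇒ v = √(2g(h₁−h₂)) = √(2·7.5·38.0086) = 23.88 m/s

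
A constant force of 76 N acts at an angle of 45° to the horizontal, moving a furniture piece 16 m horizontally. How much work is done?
W = F·d·cosθ = (76)(16)cos(45°) = 859.8 J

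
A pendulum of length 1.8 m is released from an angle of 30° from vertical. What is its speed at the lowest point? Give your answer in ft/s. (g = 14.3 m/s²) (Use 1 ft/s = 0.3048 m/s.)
h = L(1 − cosθ) = 1.8(1 − cos30°) = 0.241154 m
v = √(2gh) = √(2·14.3·0.241154) = 2.62622 m/s = 8.616 ft/s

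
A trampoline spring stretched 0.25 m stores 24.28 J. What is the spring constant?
k = 2·PE/x² = 2·24.28/(0.25)² = 777.0 N/m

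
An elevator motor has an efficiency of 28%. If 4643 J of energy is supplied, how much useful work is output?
W_out = η·W_in = 0.28·4643 = 1300.04 J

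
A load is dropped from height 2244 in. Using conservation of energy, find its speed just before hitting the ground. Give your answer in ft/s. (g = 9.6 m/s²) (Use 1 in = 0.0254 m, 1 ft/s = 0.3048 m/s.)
Convert to SI: h = 56.9976 m
mgh = ½mv² ⇒ v = √(2gh) = √(2·9.6·56.9976) = 33.081 m/s = 108.5 ft/s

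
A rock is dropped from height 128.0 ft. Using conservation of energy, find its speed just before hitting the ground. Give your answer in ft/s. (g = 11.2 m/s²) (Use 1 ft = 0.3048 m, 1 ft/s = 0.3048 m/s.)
Convert to SI: h = 39.0144 m
mgh = ½mv² ⇒ v = √(2gh) = √(2·11.2·39.0144) = 29.5622 m/s = 96.99 ft/s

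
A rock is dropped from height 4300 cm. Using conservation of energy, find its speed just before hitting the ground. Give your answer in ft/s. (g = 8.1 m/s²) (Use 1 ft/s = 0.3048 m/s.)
Convert to SI: h = 43.0 m
mgh = ½mv² ⇒ v = √(2gh) = √(2·8.1·43.0) = 26.3932 m/s = 86.59 ft/s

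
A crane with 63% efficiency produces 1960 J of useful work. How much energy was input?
W_in = W_out/η = 1960/0.63 = 3111 J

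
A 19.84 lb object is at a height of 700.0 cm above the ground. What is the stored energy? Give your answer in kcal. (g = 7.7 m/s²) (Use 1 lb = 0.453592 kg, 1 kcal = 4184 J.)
Convert to SI: m = 8.99927 kg, h = 7.0 m
PE = mgh = (8.99927)(7.7)(7.0) = 485.06 J = 0.1159 kcal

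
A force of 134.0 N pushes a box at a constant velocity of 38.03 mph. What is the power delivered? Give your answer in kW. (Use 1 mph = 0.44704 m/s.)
Convert to SI: F = 134.0 N, v = 17.0009 m/s
P = Fv = (134.0)(17.0009) = 2278.12 W = 2.278 kW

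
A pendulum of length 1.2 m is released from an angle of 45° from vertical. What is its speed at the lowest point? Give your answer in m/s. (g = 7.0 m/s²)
h = L(1 − cosθ) = 1.2(1 − cos45°) = 0.351472 m
v = √(2gh) = √(2·7.0·0.351472) = 2.218 m/s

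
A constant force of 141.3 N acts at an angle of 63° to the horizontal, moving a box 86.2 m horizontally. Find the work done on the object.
W = F·d·cosθ = (141.3)(86.2)cos(63°) = 5530 J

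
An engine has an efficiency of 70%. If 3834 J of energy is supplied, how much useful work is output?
W_out = η·W_in = 0.7·3834 = 2683.8 J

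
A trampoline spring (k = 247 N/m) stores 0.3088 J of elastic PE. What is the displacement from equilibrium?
x = √(2·PE/k) = √(2·0.3088/247) = 0.05 m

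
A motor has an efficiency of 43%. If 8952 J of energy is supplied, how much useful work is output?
W_out = η·W_in = 0.43·8952 = 3849.36 J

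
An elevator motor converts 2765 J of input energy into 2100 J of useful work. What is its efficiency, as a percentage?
η = W_out/W_in = 2100/2765 = 75.95%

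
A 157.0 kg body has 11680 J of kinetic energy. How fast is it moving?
v = √(2·KE/m) = √(2·11680/157.0) = 12.2 m/s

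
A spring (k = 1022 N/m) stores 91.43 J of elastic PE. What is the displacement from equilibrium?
x = √(2·PE/k) = √(2·91.43/1022) = 0.423 m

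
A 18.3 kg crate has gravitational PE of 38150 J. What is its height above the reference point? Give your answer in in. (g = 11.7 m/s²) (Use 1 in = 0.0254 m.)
h = PE/(mg) = 38150.0/(18.3·11.7) = 178.179 m = 7015 in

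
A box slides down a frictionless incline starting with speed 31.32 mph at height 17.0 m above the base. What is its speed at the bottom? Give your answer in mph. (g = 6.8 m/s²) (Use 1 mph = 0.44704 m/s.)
Convert to SI: v₀ = 14.0013 m/s, h = 17.0 m
½mv₀² + mgh = ½mv² ⇒ v = √(v₀² + 2gh) = √(14.0013² + 2·6.8·17.0) = 20.6697 m/s = 46.24 mph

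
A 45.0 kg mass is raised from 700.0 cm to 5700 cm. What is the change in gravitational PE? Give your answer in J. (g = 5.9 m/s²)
Convert to SI: m = 45.0 kg, Δh = 50.0 m
ΔPE = mgΔh = (45.0)(5.9)(50.0) = 13280 J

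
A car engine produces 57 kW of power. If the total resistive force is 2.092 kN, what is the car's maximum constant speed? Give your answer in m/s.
Convert to SI: F = 2092.0 N
P = Fv ⇒ v = P/F = 57000 W/2092.0 N = 27.25 m/s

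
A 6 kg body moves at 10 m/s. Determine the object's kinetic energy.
KE = ½mv² = ½(6)(10)² = 300.0 J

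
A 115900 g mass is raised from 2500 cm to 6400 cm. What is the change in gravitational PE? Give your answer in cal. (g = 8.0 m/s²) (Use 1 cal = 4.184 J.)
Convert to SI: m = 115.9 kg, Δh = 39.0 m
ΔPE = mgΔh = (115.9)(8.0)(39.0) = 36160.8 J = 8643 cal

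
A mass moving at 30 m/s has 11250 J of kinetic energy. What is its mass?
m = 2·KE/v² = 2·11250/(30)² = 25.0 kg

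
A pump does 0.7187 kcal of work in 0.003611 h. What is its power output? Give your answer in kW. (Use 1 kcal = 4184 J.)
Convert to SI: W = 3007.04 J, t = 12.9996 s
P = W/t = 3007.04/12.9996 = 231.318 W = 0.2313 kW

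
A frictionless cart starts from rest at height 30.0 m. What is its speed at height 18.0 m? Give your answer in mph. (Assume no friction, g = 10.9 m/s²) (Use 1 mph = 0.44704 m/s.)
mgh₁ = mgh₂ + ½mv² ⇒ v = √(2g(h₁−h₂)) = √(2·10.9·12.0) = 16.1741 m/s = 36.18 mph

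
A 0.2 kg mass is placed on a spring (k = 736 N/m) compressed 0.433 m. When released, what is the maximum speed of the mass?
½kx² = ½mv² ⇒ v = x√(k/m) = (0.433)√(736/0.2) = 26.27 m/s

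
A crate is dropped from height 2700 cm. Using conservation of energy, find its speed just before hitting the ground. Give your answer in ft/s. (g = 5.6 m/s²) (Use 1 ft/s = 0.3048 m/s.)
Convert to SI: h = 27.0 m
mgh = ½mv² ⇒ v = √(2gh) = √(2·5.6·27.0) = 17.3897 m/s = 57.05 ft/s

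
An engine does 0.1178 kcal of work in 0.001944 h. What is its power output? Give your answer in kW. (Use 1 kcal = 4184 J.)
Convert to SI: W = 492.875 J, t = 6.9984 s
P = W/t = 492.875/6.9984 = 70.4268 W = 0.07043 kW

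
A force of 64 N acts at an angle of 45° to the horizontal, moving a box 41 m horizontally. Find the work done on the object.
W = F·d·cosθ = (64)(41)cos(45°) = 1855 J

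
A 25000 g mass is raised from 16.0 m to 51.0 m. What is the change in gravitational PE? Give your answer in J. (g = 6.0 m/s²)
Convert to SI: m = 25.0 kg, Δh = 35.0 m
ΔPE = mgΔh = (25.0)(6.0)(35.0) = 5250 J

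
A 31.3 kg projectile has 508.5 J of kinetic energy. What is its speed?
v = √(2·KE/m) = √(2·508.5/31.3) = 5.7 m/s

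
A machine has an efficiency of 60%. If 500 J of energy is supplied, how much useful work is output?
W_out = η·W_in = 0.6·500 = 300.0 J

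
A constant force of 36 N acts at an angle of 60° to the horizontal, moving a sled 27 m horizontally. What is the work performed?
W = F·d·cosθ = (36)(27)cos(60°) = 486.0 J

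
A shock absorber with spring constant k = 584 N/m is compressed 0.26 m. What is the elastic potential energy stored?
PE = ½kx² = ½(584)(0.26)² = 19.74 J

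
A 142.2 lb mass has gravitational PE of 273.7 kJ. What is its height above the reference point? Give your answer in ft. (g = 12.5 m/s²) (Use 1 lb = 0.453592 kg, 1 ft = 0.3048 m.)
Convert to SI: m = 64.5008 kg, PE = 273700 J
h = PE/(mg) = 273700/(64.5008·12.5) = 339.469 m = 1114 ft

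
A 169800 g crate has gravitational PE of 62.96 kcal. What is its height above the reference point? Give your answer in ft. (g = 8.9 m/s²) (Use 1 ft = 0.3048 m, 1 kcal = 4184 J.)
Convert to SI: m = 169.8 kg, PE = 263425 J
h = PE/(mg) = 263425/(169.8·8.9) = 174.313 m = 571.9 ft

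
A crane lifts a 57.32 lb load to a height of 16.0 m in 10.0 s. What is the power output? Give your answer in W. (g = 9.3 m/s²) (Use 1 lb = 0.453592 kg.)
Convert to SI: m = 25.9999 kg, h = 16.0 m, t = 10.0 s
P = mgh/t = (25.9999)(9.3)(16.0)/10.0 = 386.9 W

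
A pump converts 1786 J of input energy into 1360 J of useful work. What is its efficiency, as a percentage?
η = W_out/W_in = 1360/1786 = 76.15%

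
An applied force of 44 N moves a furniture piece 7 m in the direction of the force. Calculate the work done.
W = F·d = (44)(7) = 308.0 J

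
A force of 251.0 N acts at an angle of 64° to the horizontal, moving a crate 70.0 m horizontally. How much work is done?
W = F·d·cosθ = (251.0)(70.0)cos(64°) = 7702 J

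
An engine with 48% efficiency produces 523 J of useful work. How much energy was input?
W_in = W_out/η = 523/0.48 = 1090 J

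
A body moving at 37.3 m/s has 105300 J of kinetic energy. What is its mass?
m = 2·KE/v² = 2·105300/(37.3)² = 151.4 kg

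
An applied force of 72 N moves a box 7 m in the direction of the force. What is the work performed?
W = F·d = (72)(7) = 504.0 J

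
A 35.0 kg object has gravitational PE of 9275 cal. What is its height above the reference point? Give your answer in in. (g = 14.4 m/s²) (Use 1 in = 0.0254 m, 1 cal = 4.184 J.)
Convert to SI: m = 35.0 kg, PE = 38806.6 J
h = PE/(mg) = 38806.6/(35.0·14.4) = 76.9972 m = 3031 in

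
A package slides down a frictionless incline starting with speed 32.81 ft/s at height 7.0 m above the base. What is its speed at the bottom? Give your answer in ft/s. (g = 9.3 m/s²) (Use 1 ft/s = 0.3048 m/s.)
Convert to SI: v₀ = 10.0005 m/s, h = 7.0 m
½mv₀² + mgh = ½mv² ⇒ v = √(v₀² + 2gh) = √(10.0005² + 2·9.3·7.0) = 15.1727 m/s = 49.78 ft/s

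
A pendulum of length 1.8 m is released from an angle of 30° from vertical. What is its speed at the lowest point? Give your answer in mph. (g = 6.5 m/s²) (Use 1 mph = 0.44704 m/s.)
h = L(1 − cosθ) = 1.8(1 − cos30°) = 0.241154 m
v = √(2gh) = √(2·6.5·0.241154) = 1.77059 m/s = 3.961 mph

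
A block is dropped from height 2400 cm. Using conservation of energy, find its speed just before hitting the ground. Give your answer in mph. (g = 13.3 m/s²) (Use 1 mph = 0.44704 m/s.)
Convert to SI: h = 24.0 m
mgh = ½mv² ⇒ v = √(2gh) = √(2·13.3·24.0) = 25.2666 m/s = 56.52 mph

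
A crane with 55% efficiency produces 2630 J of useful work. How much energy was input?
W_in = W_out/η = 2630/0.55 = 4782 J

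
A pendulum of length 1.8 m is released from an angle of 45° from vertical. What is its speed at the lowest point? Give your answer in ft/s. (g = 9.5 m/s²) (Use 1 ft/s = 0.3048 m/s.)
h = L(1 − cosθ) = 1.8(1 − cos45°) = 0.527208 m
v = √(2gh) = √(2·9.5·0.527208) = 3.16496 m/s = 10.38 ft/s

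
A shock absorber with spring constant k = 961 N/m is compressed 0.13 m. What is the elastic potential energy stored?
PE = ½kx² = ½(961)(0.13)² = 8.12 J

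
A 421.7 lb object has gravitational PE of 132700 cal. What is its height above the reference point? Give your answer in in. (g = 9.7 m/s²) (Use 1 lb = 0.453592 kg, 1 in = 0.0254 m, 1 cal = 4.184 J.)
Convert to SI: m = 191.28 kg, PE = 555217 J
h = PE/(mg) = 555217/(191.28·9.7) = 299.242 m = 11780 in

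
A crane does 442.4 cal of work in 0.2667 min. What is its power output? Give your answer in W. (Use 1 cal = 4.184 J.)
Convert to SI: W = 1851.0 J, t = 16.002 s
P = W/t = 1851.0/16.002 = 115.7 W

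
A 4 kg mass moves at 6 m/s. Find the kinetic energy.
KE = ½mv² = ½(4)(6)² = 72.0 J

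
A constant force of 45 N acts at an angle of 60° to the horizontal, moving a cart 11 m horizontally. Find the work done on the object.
W = F·d·cosθ = (45)(11)cos(60°) = 247.5 J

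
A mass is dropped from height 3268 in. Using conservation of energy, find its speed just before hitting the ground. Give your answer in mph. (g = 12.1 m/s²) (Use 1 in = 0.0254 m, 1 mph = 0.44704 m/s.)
Convert to SI: h = 83.0072 m
mgh = ½mv² ⇒ v = √(2gh) = √(2·12.1·83.0072) = 44.8194 m/s = 100.3 mph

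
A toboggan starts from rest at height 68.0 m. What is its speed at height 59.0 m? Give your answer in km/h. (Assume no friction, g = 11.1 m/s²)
mgh₁ = mgh₂ + ½mv² ⇒ v = √(2g(h₁−h₂)) = √(2·11.1·9.0) = 14.1351 m/s = 50.89 km/h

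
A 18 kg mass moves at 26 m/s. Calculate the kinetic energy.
KE = ½mv² = ½(18)(26)² = 6084.0 J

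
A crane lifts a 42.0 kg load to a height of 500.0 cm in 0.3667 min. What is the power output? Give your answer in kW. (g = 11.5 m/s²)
Convert to SI: m = 42.0 kg, h = 5.0 m, t = 22.002 s
P = mgh/t = (42.0)(11.5)(5.0)/22.002 = 109.763 W = 0.1098 kW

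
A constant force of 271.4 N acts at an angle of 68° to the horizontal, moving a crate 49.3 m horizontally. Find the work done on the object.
W = F·d·cosθ = (271.4)(49.3)cos(68°) = 5012 J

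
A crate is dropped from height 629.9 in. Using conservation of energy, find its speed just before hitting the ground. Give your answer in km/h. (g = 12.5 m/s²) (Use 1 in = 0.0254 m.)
Convert to SI: h = 15.9995 m
mgh = ½mv² ⇒ v = √(2gh) = √(2·12.5·15.9995) = 19.9997 m/s = 72.0 km/h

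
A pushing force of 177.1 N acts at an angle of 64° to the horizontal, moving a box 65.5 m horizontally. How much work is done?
W = F·d·cosθ = (177.1)(65.5)cos(64°) = 5085 J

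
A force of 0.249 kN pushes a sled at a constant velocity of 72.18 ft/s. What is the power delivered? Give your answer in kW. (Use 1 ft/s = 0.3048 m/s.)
Convert to SI: F = 249.0 N, v = 22.0005 m/s
P = Fv = (249.0)(22.0005) = 5478.12 W = 5.478 kW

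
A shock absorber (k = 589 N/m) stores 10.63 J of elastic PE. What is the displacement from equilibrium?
x = √(2·PE/k) = √(2·10.63/589) = 0.19 m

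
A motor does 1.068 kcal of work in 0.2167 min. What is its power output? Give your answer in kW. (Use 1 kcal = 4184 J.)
Convert to SI: W = 4468.51 J, t = 13.002 s
P = W/t = 4468.51/13.002 = 343.679 W = 0.3437 kW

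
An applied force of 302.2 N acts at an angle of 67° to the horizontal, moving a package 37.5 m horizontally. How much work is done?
W = F·d·cosθ = (302.2)(37.5)cos(67°) = 4428 J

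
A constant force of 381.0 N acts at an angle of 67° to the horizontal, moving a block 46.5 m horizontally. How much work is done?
W = F·d·cosθ = (381.0)(46.5)cos(67°) = 6922 J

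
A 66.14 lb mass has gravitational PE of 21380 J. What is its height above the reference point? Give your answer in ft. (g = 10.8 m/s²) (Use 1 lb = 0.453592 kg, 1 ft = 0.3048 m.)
Convert to SI: m = 30.0006 kg, PE = 21380.0 J
h = PE/(mg) = 21380.0/(30.0006·10.8) = 65.9864 m = 216.5 ft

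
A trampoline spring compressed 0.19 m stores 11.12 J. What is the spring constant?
k = 2·PE/x² = 2·11.12/(0.19)² = 616.1 N/m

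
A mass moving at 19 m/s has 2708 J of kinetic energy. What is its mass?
m = 2·KE/v² = 2·2708/(19)² = 15.0 kg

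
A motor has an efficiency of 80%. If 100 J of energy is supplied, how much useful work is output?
W_out = η·W_in = 0.8·100 = 80.0 J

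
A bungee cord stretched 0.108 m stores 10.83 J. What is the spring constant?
k = 2·PE/x² = 2·10.83/(0.108)² = 1857 N/m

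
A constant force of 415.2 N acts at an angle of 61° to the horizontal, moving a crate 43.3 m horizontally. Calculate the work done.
W = F·d·cosθ = (415.2)(43.3)cos(61°) = 8716 J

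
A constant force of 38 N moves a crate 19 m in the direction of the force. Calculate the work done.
W = F·d = (38)(19) = 722.0 J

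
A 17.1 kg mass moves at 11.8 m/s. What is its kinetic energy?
KE = ½mv² = ½(17.1)(11.8)² = 1191 J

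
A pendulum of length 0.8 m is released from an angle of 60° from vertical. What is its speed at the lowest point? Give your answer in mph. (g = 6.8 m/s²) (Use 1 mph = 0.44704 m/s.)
h = L(1 − cosθ) = 0.8(1 − cos60°) = 0.4 m
v = √(2gh) = √(2·6.8·0.4) = 2.33238 m/s = 5.217 mph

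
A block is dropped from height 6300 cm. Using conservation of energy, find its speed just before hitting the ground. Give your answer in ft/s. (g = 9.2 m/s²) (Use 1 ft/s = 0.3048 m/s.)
Convert to SI: h = 63.0 m
mgh = ½mv² ⇒ v = √(2gh) = √(2·9.2·63.0) = 34.047 m/s = 111.7 ft/s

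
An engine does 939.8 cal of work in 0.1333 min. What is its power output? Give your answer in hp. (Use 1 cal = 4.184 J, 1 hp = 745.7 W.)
Convert to SI: W = 3932.12 J, t = 7.998 s
P = W/t = 3932.12/7.998 = 491.638 W = 0.6593 hp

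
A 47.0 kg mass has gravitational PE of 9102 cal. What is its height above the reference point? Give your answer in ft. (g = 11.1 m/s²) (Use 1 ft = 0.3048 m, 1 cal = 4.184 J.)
Convert to SI: m = 47.0 kg, PE = 38082.8 J
h = PE/(mg) = 38082.8/(47.0·11.1) = 72.9974 m = 239.5 ft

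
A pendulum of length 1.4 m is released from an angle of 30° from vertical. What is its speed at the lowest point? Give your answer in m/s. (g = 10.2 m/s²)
h = L(1 − cosθ) = 1.4(1 − cos30°) = 0.187564 m
v = √(2gh) = √(2·10.2·0.187564) = 1.956 m/s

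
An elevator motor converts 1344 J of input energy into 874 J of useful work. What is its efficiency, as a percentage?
η = W_out/W_in = 874/1344 = 65.03%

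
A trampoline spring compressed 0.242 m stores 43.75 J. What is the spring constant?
k = 2·PE/x² = 2·43.75/(0.242)² = 1494 N/m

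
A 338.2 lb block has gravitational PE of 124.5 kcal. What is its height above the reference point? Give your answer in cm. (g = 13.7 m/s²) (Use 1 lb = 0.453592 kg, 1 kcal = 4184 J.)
Convert to SI: m = 153.405 kg, PE = 520908 J
h = PE/(mg) = 520908/(153.405·13.7) = 247.857 m = 24790 cm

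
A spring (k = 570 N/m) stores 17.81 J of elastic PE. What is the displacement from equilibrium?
x = √(2·PE/k) = √(2·17.81/570) = 0.25 m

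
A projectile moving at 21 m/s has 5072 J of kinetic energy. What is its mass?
m = 2·KE/v² = 2·5072/(21)² = 23.0 kg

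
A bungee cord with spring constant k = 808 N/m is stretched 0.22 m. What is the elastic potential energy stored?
PE = ½kx² = ½(808)(0.22)² = 19.55 J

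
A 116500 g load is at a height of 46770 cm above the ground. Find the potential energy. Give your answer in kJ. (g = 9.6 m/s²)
Convert to SI: m = 116.5 kg, h = 467.7 m
PE = mgh = (116.5)(9.6)(467.7) = 523076 J = 523.1 kJ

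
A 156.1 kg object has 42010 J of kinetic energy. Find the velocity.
v = √(2·KE/m) = √(2·42010/156.1) = 23.2 m/s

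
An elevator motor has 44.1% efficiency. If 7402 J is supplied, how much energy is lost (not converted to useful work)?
W_lost = W_in(1 − η) = 7402·(1 − 0.441) = 4138 J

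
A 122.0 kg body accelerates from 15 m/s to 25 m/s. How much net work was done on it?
W = ΔKE = ½m(v₂² − v₁²) = ½(122.0)(25² − 15²) = 24400.0 J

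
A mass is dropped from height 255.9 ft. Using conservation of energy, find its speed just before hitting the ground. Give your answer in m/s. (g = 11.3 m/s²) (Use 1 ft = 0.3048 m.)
Convert to SI: h = 77.9983 m
mgh = ½mv² ⇒ v = √(2gh) = √(2·11.3·77.9983) = 41.99 m/s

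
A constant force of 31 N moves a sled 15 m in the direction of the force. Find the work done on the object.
W = F·d = (31)(15) = 465.0 J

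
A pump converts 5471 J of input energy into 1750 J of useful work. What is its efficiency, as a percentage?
η = W_out/W_in = 1750/5471 = 31.99%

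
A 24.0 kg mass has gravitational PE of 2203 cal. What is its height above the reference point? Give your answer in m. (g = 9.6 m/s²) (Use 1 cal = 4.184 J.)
Convert to SI: m = 24.0 kg, PE = 9217.35 J
h = PE/(mg) = 9217.35/(24.0·9.6) = 40.01 m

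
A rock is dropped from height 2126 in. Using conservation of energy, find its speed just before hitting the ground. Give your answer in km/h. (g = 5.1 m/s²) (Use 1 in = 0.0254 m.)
Convert to SI: h = 54.0004 m
mgh = ½mv² ⇒ v = √(2gh) = √(2·5.1·54.0004) = 23.4692 m/s = 84.49 km/h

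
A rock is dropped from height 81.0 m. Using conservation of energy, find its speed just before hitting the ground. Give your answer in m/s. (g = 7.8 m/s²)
mgh = ½mv² ⇒ v = √(2gh) = √(2·7.8·81.0) = 35.55 m/s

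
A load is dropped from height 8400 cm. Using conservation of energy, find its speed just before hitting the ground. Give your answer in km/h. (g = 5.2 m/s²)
Convert to SI: h = 84.0 m
mgh = ½mv² ⇒ v = √(2gh) = √(2·5.2·84.0) = 29.5567 m/s = 106.4 km/h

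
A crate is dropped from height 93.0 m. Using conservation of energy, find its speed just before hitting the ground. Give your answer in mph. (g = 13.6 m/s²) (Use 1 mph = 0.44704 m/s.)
mgh = ½mv² ⇒ v = √(2gh) = √(2·13.6·93.0) = 50.2951 m/s = 112.5 mph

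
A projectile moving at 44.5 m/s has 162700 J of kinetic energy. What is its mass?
m = 2·KE/v² = 2·162700/(44.5)² = 164.3 kg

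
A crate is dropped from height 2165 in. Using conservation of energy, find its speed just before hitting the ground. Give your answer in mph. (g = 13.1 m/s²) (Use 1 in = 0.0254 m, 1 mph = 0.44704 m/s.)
Convert to SI: h = 54.991 m
mgh = ½mv² ⇒ v = √(2gh) = √(2·13.1·54.991) = 37.9574 m/s = 84.91 mph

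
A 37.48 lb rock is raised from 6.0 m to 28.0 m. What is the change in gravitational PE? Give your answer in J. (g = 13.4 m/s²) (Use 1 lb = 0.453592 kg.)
Convert to SI: m = 17.0006 kg, Δh = 22.0 m
ΔPE = mgΔh = (17.0006)(13.4)(22.0) = 5012 J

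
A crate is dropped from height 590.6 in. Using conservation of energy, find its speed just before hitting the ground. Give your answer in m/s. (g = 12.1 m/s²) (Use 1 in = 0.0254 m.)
Convert to SI: h = 15.0012 m
mgh = ½mv² ⇒ v = √(2gh) = √(2·12.1·15.0012) = 19.05 m/s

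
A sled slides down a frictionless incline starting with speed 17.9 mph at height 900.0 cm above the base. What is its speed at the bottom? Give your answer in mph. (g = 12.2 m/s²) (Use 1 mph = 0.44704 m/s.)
Convert to SI: v₀ = 8.00202 m/s, h = 9.0 m
½mv₀² + mgh = ½mv² ⇒ v = √(v₀² + 2gh) = √(8.00202² + 2·12.2·9.0) = 16.8414 m/s = 37.67 mph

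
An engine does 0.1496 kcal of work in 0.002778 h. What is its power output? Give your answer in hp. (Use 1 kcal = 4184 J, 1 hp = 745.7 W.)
Convert to SI: W = 625.926 J, t = 10.0008 s
P = W/t = 625.926/10.0008 = 62.5876 W = 0.08393 hp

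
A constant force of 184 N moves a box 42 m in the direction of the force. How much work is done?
W = F·d = (184)(42) = 7728 J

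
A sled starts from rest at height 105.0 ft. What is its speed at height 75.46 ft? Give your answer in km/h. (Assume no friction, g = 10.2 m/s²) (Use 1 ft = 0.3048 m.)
Convert to SI: h₁−h₂ = 9.00379 m
mgh₁ = mgh₂ + ½mv² ⇒ v = √(2g(h₁−h₂)) = √(2·10.2·9.00379) = 13.5528 m/s = 48.79 km/h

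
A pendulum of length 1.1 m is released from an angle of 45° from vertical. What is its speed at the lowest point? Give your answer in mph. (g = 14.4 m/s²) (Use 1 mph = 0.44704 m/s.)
h = L(1 − cosθ) = 1.1(1 − cos45°) = 0.322183 m
v = √(2gh) = √(2·14.4·0.322183) = 3.04612 m/s = 6.814 mph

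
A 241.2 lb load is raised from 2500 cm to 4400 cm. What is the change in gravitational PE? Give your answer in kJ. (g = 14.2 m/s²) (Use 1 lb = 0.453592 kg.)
Convert to SI: m = 109.406 kg, Δh = 19.0 m
ΔPE = mgΔh = (109.406)(14.2)(19.0) = 29517.8 J = 29.52 kJ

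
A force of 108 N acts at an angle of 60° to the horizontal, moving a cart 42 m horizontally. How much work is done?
W = F·d·cosθ = (108)(42)cos(60°) = 2268 J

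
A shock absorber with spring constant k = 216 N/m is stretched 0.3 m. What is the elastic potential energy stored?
PE = ½kx² = ½(216)(0.3)² = 9.72 J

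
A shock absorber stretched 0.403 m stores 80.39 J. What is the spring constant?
k = 2·PE/x² = 2·80.39/(0.403)² = 990.0 N/m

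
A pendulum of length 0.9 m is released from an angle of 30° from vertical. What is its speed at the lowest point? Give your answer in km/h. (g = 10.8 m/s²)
h = L(1 − cosθ) = 0.9(1 − cos30°) = 0.120577 m
v = √(2gh) = √(2·10.8·0.120577) = 1.61384 m/s = 5.81 km/h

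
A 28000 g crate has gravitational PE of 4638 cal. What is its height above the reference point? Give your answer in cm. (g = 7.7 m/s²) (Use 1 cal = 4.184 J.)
Convert to SI: m = 28.0 kg, PE = 19405.4 J
h = PE/(mg) = 19405.4/(28.0·7.7) = 90.0065 m = 9001 cm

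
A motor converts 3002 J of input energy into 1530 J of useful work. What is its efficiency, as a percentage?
η = W_out/W_in = 1530/3002 = 50.97%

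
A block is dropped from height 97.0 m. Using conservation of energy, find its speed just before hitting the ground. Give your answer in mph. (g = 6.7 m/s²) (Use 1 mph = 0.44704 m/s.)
mgh = ½mv² ⇒ v = √(2gh) = √(2·6.7·97.0) = 36.0527 m/s = 80.65 mph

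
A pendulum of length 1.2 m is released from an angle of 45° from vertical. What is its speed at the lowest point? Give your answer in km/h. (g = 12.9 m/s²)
h = L(1 − cosθ) = 1.2(1 − cos45°) = 0.351472 m
v = √(2gh) = √(2·12.9·0.351472) = 3.01131 m/s = 10.84 km/h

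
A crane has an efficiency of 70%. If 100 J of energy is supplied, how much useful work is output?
W_out = η·W_in = 0.7·100 = 70.0 J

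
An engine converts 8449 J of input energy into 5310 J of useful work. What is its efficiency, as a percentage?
η = W_out/W_in = 5310/8449 = 62.85%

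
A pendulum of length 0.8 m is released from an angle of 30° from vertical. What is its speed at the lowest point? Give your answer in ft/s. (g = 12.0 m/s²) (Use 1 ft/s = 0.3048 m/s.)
h = L(1 − cosθ) = 0.8(1 − cos30°) = 0.10718 m
v = √(2gh) = √(2·12.0·0.10718) = 1.60384 m/s = 5.262 ft/s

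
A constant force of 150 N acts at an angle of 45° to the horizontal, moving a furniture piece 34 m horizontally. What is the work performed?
W = F·d·cosθ = (150)(34)cos(45°) = 3606 J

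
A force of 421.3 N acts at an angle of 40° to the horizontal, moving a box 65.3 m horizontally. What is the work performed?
W = F·d·cosθ = (421.3)(65.3)cos(40°) = 21070 J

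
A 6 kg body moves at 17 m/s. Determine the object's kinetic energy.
KE = ½mv² = ½(6)(17)² = 867.0 J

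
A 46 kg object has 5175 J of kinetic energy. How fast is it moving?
v = √(2·KE/m) = √(2·5175/46) = 15.0 m/s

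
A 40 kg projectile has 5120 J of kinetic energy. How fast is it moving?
v = √(2·KE/m) = √(2·5120/40) = 16.0 m/s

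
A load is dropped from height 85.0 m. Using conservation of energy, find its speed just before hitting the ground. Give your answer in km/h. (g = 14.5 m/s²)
mgh = ½mv² ⇒ v = √(2gh) = √(2·14.5·85.0) = 49.6488 m/s = 178.7 km/h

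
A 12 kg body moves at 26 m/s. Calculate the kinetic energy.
KE = ½mv² = ½(12)(26)² = 4056.0 J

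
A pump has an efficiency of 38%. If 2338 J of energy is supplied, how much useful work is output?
W_out = η·W_in = 0.38·2338 = 888.44 J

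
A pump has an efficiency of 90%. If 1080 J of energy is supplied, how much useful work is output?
W_out = η·W_in = 0.9·1080 = 972.0 J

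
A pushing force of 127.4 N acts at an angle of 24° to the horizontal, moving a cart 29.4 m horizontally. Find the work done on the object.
W = F·d·cosθ = (127.4)(29.4)cos(24°) = 3422 J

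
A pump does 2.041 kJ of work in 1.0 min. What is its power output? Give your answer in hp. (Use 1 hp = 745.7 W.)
Convert to SI: W = 2041.0 J, t = 60.0 s
P = W/t = 2041.0/60.0 = 34.0167 W = 0.04562 hp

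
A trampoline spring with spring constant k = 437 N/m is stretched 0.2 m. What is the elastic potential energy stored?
PE = ½kx² = ½(437)(0.2)² = 8.74 J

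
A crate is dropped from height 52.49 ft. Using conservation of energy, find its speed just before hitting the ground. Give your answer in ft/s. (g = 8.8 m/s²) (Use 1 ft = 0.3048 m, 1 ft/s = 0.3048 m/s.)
Convert to SI: h = 15.999 m
mgh = ½mv² ⇒ v = √(2gh) = √(2·8.8·15.999) = 16.7804 m/s = 55.05 ft/s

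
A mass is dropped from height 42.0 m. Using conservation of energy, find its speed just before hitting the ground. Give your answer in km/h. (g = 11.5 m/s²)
mgh = ½mv² ⇒ v = √(2gh) = √(2·11.5·42.0) = 31.0805 m/s = 111.9 km/h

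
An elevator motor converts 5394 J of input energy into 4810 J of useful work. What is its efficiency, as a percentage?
η = W_out/W_in = 4810/5394 = 89.17%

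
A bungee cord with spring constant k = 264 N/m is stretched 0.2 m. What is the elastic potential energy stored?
PE = ½kx² = ½(264)(0.2)² = 5.28 J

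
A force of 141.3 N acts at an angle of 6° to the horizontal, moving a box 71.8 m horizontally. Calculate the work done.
W = F·d·cosθ = (141.3)(71.8)cos(6°) = 10090 J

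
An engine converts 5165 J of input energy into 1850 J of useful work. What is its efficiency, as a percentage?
η = W_out/W_in = 1850/5165 = 35.82%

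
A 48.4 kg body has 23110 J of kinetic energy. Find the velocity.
v = √(2·KE/m) = √(2·23110/48.4) = 30.9 m/s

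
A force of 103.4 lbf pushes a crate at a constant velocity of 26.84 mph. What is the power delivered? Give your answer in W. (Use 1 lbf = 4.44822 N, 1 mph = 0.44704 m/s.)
Convert to SI: F = 459.946 N, v = 11.9986 m/s
P = Fv = (459.946)(11.9986) = 5519 W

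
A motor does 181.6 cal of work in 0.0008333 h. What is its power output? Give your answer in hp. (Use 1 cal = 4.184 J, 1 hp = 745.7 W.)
Convert to SI: W = 759.814 J, t = 2.99988 s
P = W/t = 759.814/2.99988 = 253.282 W = 0.3397 hp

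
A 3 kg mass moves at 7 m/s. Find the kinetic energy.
KE = ½mv² = ½(3)(7)² = 73.5 J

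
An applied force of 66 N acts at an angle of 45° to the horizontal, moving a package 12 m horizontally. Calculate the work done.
W = F·d·cosθ = (66)(12)cos(45°) = 560.0 J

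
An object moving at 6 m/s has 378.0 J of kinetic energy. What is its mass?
m = 2·KE/v² = 2·378.0/(6)² = 21.0 kg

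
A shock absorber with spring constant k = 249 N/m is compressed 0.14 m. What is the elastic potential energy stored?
PE = ½kx² = ½(249)(0.14)² = 2.44 J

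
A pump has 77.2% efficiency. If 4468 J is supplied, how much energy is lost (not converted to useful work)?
W_lost = W_in(1 − η) = 4468·(1 − 0.772) = 1019 J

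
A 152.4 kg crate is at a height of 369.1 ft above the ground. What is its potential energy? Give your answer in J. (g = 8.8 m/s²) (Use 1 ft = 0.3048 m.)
Convert to SI: m = 152.4 kg, h = 112.502 m
PE = mgh = (152.4)(8.8)(112.502) = 150900 J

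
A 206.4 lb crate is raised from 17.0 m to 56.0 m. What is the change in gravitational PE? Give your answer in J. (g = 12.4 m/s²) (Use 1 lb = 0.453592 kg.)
Convert to SI: m = 93.6214 kg, Δh = 39.0 m
ΔPE = mgΔh = (93.6214)(12.4)(39.0) = 45280 J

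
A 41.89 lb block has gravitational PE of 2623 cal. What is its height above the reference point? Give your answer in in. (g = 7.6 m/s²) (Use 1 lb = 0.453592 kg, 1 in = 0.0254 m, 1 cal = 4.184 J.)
Convert to SI: m = 19.001 kg, PE = 10974.6 J
h = PE/(mg) = 10974.6/(19.001·7.6) = 75.9977 m = 2992 in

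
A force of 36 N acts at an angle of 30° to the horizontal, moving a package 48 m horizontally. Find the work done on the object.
W = F·d·cosθ = (36)(48)cos(30°) = 1496 J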